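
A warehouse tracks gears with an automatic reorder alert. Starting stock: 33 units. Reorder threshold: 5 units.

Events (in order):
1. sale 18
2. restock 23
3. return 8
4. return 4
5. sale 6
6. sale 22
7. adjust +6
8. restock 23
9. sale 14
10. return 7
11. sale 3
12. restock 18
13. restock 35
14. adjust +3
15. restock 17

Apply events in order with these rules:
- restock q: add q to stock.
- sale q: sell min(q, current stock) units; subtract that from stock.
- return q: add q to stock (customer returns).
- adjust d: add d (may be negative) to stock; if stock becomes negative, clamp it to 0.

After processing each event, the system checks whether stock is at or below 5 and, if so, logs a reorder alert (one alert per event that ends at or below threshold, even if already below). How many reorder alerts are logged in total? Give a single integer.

Answer: 0

Derivation:
Processing events:
Start: stock = 33
  Event 1 (sale 18): sell min(18,33)=18. stock: 33 - 18 = 15. total_sold = 18
  Event 2 (restock 23): 15 + 23 = 38
  Event 3 (return 8): 38 + 8 = 46
  Event 4 (return 4): 46 + 4 = 50
  Event 5 (sale 6): sell min(6,50)=6. stock: 50 - 6 = 44. total_sold = 24
  Event 6 (sale 22): sell min(22,44)=22. stock: 44 - 22 = 22. total_sold = 46
  Event 7 (adjust +6): 22 + 6 = 28
  Event 8 (restock 23): 28 + 23 = 51
  Event 9 (sale 14): sell min(14,51)=14. stock: 51 - 14 = 37. total_sold = 60
  Event 10 (return 7): 37 + 7 = 44
  Event 11 (sale 3): sell min(3,44)=3. stock: 44 - 3 = 41. total_sold = 63
  Event 12 (restock 18): 41 + 18 = 59
  Event 13 (restock 35): 59 + 35 = 94
  Event 14 (adjust +3): 94 + 3 = 97
  Event 15 (restock 17): 97 + 17 = 114
Final: stock = 114, total_sold = 63

Checking against threshold 5:
  After event 1: stock=15 > 5
  After event 2: stock=38 > 5
  After event 3: stock=46 > 5
  After event 4: stock=50 > 5
  After event 5: stock=44 > 5
  After event 6: stock=22 > 5
  After event 7: stock=28 > 5
  After event 8: stock=51 > 5
  After event 9: stock=37 > 5
  After event 10: stock=44 > 5
  After event 11: stock=41 > 5
  After event 12: stock=59 > 5
  After event 13: stock=94 > 5
  After event 14: stock=97 > 5
  After event 15: stock=114 > 5
Alert events: []. Count = 0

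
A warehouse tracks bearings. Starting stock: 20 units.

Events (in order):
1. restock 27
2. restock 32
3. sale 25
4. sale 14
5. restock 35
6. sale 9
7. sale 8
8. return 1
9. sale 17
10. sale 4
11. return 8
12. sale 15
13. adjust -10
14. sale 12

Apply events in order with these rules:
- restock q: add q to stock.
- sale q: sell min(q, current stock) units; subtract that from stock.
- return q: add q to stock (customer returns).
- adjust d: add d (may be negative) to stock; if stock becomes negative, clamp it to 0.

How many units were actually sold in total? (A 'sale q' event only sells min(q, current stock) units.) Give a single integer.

Processing events:
Start: stock = 20
  Event 1 (restock 27): 20 + 27 = 47
  Event 2 (restock 32): 47 + 32 = 79
  Event 3 (sale 25): sell min(25,79)=25. stock: 79 - 25 = 54. total_sold = 25
  Event 4 (sale 14): sell min(14,54)=14. stock: 54 - 14 = 40. total_sold = 39
  Event 5 (restock 35): 40 + 35 = 75
  Event 6 (sale 9): sell min(9,75)=9. stock: 75 - 9 = 66. total_sold = 48
  Event 7 (sale 8): sell min(8,66)=8. stock: 66 - 8 = 58. total_sold = 56
  Event 8 (return 1): 58 + 1 = 59
  Event 9 (sale 17): sell min(17,59)=17. stock: 59 - 17 = 42. total_sold = 73
  Event 10 (sale 4): sell min(4,42)=4. stock: 42 - 4 = 38. total_sold = 77
  Event 11 (return 8): 38 + 8 = 46
  Event 12 (sale 15): sell min(15,46)=15. stock: 46 - 15 = 31. total_sold = 92
  Event 13 (adjust -10): 31 + -10 = 21
  Event 14 (sale 12): sell min(12,21)=12. stock: 21 - 12 = 9. total_sold = 104
Final: stock = 9, total_sold = 104

Answer: 104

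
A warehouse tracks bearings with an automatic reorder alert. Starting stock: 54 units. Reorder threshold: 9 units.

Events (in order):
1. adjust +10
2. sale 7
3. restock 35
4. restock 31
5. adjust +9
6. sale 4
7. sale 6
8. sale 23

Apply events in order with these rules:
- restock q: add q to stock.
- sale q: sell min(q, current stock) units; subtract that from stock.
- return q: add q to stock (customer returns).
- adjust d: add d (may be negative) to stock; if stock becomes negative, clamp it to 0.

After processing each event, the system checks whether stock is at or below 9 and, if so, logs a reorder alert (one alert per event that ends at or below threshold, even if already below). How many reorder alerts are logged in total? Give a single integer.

Processing events:
Start: stock = 54
  Event 1 (adjust +10): 54 + 10 = 64
  Event 2 (sale 7): sell min(7,64)=7. stock: 64 - 7 = 57. total_sold = 7
  Event 3 (restock 35): 57 + 35 = 92
  Event 4 (restock 31): 92 + 31 = 123
  Event 5 (adjust +9): 123 + 9 = 132
  Event 6 (sale 4): sell min(4,132)=4. stock: 132 - 4 = 128. total_sold = 11
  Event 7 (sale 6): sell min(6,128)=6. stock: 128 - 6 = 122. total_sold = 17
  Event 8 (sale 23): sell min(23,122)=23. stock: 122 - 23 = 99. total_sold = 40
Final: stock = 99, total_sold = 40

Checking against threshold 9:
  After event 1: stock=64 > 9
  After event 2: stock=57 > 9
  After event 3: stock=92 > 9
  After event 4: stock=123 > 9
  After event 5: stock=132 > 9
  After event 6: stock=128 > 9
  After event 7: stock=122 > 9
  After event 8: stock=99 > 9
Alert events: []. Count = 0

Answer: 0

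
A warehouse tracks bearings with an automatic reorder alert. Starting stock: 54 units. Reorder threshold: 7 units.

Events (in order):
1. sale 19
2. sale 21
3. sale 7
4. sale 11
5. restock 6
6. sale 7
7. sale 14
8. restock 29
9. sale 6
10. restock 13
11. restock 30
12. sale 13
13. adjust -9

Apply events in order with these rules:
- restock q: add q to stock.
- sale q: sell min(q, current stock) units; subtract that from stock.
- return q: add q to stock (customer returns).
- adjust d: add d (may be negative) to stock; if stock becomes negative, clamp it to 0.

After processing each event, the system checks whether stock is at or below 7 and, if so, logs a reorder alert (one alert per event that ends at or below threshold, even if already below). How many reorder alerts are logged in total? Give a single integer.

Processing events:
Start: stock = 54
  Event 1 (sale 19): sell min(19,54)=19. stock: 54 - 19 = 35. total_sold = 19
  Event 2 (sale 21): sell min(21,35)=21. stock: 35 - 21 = 14. total_sold = 40
  Event 3 (sale 7): sell min(7,14)=7. stock: 14 - 7 = 7. total_sold = 47
  Event 4 (sale 11): sell min(11,7)=7. stock: 7 - 7 = 0. total_sold = 54
  Event 5 (restock 6): 0 + 6 = 6
  Event 6 (sale 7): sell min(7,6)=6. stock: 6 - 6 = 0. total_sold = 60
  Event 7 (sale 14): sell min(14,0)=0. stock: 0 - 0 = 0. total_sold = 60
  Event 8 (restock 29): 0 + 29 = 29
  Event 9 (sale 6): sell min(6,29)=6. stock: 29 - 6 = 23. total_sold = 66
  Event 10 (restock 13): 23 + 13 = 36
  Event 11 (restock 30): 36 + 30 = 66
  Event 12 (sale 13): sell min(13,66)=13. stock: 66 - 13 = 53. total_sold = 79
  Event 13 (adjust -9): 53 + -9 = 44
Final: stock = 44, total_sold = 79

Checking against threshold 7:
  After event 1: stock=35 > 7
  After event 2: stock=14 > 7
  After event 3: stock=7 <= 7 -> ALERT
  After event 4: stock=0 <= 7 -> ALERT
  After event 5: stock=6 <= 7 -> ALERT
  After event 6: stock=0 <= 7 -> ALERT
  After event 7: stock=0 <= 7 -> ALERT
  After event 8: stock=29 > 7
  After event 9: stock=23 > 7
  After event 10: stock=36 > 7
  After event 11: stock=66 > 7
  After event 12: stock=53 > 7
  After event 13: stock=44 > 7
Alert events: [3, 4, 5, 6, 7]. Count = 5

Answer: 5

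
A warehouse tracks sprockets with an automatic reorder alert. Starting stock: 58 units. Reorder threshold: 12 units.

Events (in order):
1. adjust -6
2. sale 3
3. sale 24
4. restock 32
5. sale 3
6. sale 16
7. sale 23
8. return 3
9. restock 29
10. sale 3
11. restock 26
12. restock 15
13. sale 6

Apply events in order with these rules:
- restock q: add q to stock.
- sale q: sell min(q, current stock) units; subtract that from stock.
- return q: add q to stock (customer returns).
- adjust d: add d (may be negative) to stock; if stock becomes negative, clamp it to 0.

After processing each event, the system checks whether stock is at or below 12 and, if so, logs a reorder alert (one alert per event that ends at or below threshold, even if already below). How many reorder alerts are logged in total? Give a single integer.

Answer: 0

Derivation:
Processing events:
Start: stock = 58
  Event 1 (adjust -6): 58 + -6 = 52
  Event 2 (sale 3): sell min(3,52)=3. stock: 52 - 3 = 49. total_sold = 3
  Event 3 (sale 24): sell min(24,49)=24. stock: 49 - 24 = 25. total_sold = 27
  Event 4 (restock 32): 25 + 32 = 57
  Event 5 (sale 3): sell min(3,57)=3. stock: 57 - 3 = 54. total_sold = 30
  Event 6 (sale 16): sell min(16,54)=16. stock: 54 - 16 = 38. total_sold = 46
  Event 7 (sale 23): sell min(23,38)=23. stock: 38 - 23 = 15. total_sold = 69
  Event 8 (return 3): 15 + 3 = 18
  Event 9 (restock 29): 18 + 29 = 47
  Event 10 (sale 3): sell min(3,47)=3. stock: 47 - 3 = 44. total_sold = 72
  Event 11 (restock 26): 44 + 26 = 70
  Event 12 (restock 15): 70 + 15 = 85
  Event 13 (sale 6): sell min(6,85)=6. stock: 85 - 6 = 79. total_sold = 78
Final: stock = 79, total_sold = 78

Checking against threshold 12:
  After event 1: stock=52 > 12
  After event 2: stock=49 > 12
  After event 3: stock=25 > 12
  After event 4: stock=57 > 12
  After event 5: stock=54 > 12
  After event 6: stock=38 > 12
  After event 7: stock=15 > 12
  After event 8: stock=18 > 12
  After event 9: stock=47 > 12
  After event 10: stock=44 > 12
  After event 11: stock=70 > 12
  After event 12: stock=85 > 12
  After event 13: stock=79 > 12
Alert events: []. Count = 0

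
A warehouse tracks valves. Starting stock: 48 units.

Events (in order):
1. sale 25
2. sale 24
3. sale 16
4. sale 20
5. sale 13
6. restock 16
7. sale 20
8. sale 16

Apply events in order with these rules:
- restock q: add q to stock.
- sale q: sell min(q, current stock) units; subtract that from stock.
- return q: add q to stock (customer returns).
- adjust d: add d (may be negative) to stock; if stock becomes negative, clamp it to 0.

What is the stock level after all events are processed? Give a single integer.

Processing events:
Start: stock = 48
  Event 1 (sale 25): sell min(25,48)=25. stock: 48 - 25 = 23. total_sold = 25
  Event 2 (sale 24): sell min(24,23)=23. stock: 23 - 23 = 0. total_sold = 48
  Event 3 (sale 16): sell min(16,0)=0. stock: 0 - 0 = 0. total_sold = 48
  Event 4 (sale 20): sell min(20,0)=0. stock: 0 - 0 = 0. total_sold = 48
  Event 5 (sale 13): sell min(13,0)=0. stock: 0 - 0 = 0. total_sold = 48
  Event 6 (restock 16): 0 + 16 = 16
  Event 7 (sale 20): sell min(20,16)=16. stock: 16 - 16 = 0. total_sold = 64
  Event 8 (sale 16): sell min(16,0)=0. stock: 0 - 0 = 0. total_sold = 64
Final: stock = 0, total_sold = 64

Answer: 0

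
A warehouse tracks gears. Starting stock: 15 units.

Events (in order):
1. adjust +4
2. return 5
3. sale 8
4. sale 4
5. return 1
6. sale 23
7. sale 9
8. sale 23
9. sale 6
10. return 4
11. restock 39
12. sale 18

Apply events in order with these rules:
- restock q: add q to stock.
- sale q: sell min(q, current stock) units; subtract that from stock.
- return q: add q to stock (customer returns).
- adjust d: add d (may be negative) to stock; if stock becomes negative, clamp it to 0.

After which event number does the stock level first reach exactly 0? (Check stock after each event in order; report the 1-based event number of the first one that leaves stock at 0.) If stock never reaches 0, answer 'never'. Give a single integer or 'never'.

Answer: 6

Derivation:
Processing events:
Start: stock = 15
  Event 1 (adjust +4): 15 + 4 = 19
  Event 2 (return 5): 19 + 5 = 24
  Event 3 (sale 8): sell min(8,24)=8. stock: 24 - 8 = 16. total_sold = 8
  Event 4 (sale 4): sell min(4,16)=4. stock: 16 - 4 = 12. total_sold = 12
  Event 5 (return 1): 12 + 1 = 13
  Event 6 (sale 23): sell min(23,13)=13. stock: 13 - 13 = 0. total_sold = 25
  Event 7 (sale 9): sell min(9,0)=0. stock: 0 - 0 = 0. total_sold = 25
  Event 8 (sale 23): sell min(23,0)=0. stock: 0 - 0 = 0. total_sold = 25
  Event 9 (sale 6): sell min(6,0)=0. stock: 0 - 0 = 0. total_sold = 25
  Event 10 (return 4): 0 + 4 = 4
  Event 11 (restock 39): 4 + 39 = 43
  Event 12 (sale 18): sell min(18,43)=18. stock: 43 - 18 = 25. total_sold = 43
Final: stock = 25, total_sold = 43

First zero at event 6.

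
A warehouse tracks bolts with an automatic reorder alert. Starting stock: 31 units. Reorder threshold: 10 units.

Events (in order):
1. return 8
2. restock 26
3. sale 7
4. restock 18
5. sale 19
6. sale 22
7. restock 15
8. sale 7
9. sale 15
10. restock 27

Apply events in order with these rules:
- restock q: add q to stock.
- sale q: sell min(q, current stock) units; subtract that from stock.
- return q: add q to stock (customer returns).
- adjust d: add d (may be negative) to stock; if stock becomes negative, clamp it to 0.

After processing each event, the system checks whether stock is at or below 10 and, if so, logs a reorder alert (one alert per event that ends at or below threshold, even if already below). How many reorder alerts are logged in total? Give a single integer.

Answer: 0

Derivation:
Processing events:
Start: stock = 31
  Event 1 (return 8): 31 + 8 = 39
  Event 2 (restock 26): 39 + 26 = 65
  Event 3 (sale 7): sell min(7,65)=7. stock: 65 - 7 = 58. total_sold = 7
  Event 4 (restock 18): 58 + 18 = 76
  Event 5 (sale 19): sell min(19,76)=19. stock: 76 - 19 = 57. total_sold = 26
  Event 6 (sale 22): sell min(22,57)=22. stock: 57 - 22 = 35. total_sold = 48
  Event 7 (restock 15): 35 + 15 = 50
  Event 8 (sale 7): sell min(7,50)=7. stock: 50 - 7 = 43. total_sold = 55
  Event 9 (sale 15): sell min(15,43)=15. stock: 43 - 15 = 28. total_sold = 70
  Event 10 (restock 27): 28 + 27 = 55
Final: stock = 55, total_sold = 70

Checking against threshold 10:
  After event 1: stock=39 > 10
  After event 2: stock=65 > 10
  After event 3: stock=58 > 10
  After event 4: stock=76 > 10
  After event 5: stock=57 > 10
  After event 6: stock=35 > 10
  After event 7: stock=50 > 10
  After event 8: stock=43 > 10
  After event 9: stock=28 > 10
  After event 10: stock=55 > 10
Alert events: []. Count = 0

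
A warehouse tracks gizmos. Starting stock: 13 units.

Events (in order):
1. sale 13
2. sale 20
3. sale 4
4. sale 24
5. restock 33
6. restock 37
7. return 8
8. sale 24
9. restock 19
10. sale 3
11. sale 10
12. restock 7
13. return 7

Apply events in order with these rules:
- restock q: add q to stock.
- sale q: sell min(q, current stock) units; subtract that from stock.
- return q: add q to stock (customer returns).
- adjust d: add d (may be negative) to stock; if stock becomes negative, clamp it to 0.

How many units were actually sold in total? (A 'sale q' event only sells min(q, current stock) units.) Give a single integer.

Processing events:
Start: stock = 13
  Event 1 (sale 13): sell min(13,13)=13. stock: 13 - 13 = 0. total_sold = 13
  Event 2 (sale 20): sell min(20,0)=0. stock: 0 - 0 = 0. total_sold = 13
  Event 3 (sale 4): sell min(4,0)=0. stock: 0 - 0 = 0. total_sold = 13
  Event 4 (sale 24): sell min(24,0)=0. stock: 0 - 0 = 0. total_sold = 13
  Event 5 (restock 33): 0 + 33 = 33
  Event 6 (restock 37): 33 + 37 = 70
  Event 7 (return 8): 70 + 8 = 78
  Event 8 (sale 24): sell min(24,78)=24. stock: 78 - 24 = 54. total_sold = 37
  Event 9 (restock 19): 54 + 19 = 73
  Event 10 (sale 3): sell min(3,73)=3. stock: 73 - 3 = 70. total_sold = 40
  Event 11 (sale 10): sell min(10,70)=10. stock: 70 - 10 = 60. total_sold = 50
  Event 12 (restock 7): 60 + 7 = 67
  Event 13 (return 7): 67 + 7 = 74
Final: stock = 74, total_sold = 50

Answer: 50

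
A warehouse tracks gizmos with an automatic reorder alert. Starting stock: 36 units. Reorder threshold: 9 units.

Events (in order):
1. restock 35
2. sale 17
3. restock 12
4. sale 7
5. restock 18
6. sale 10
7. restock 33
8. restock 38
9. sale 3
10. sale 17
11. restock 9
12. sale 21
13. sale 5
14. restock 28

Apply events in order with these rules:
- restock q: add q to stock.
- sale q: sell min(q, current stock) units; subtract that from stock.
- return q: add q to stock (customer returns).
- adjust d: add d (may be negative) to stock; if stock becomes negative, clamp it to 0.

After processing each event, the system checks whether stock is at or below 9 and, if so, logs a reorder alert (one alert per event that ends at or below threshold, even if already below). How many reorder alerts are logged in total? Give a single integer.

Answer: 0

Derivation:
Processing events:
Start: stock = 36
  Event 1 (restock 35): 36 + 35 = 71
  Event 2 (sale 17): sell min(17,71)=17. stock: 71 - 17 = 54. total_sold = 17
  Event 3 (restock 12): 54 + 12 = 66
  Event 4 (sale 7): sell min(7,66)=7. stock: 66 - 7 = 59. total_sold = 24
  Event 5 (restock 18): 59 + 18 = 77
  Event 6 (sale 10): sell min(10,77)=10. stock: 77 - 10 = 67. total_sold = 34
  Event 7 (restock 33): 67 + 33 = 100
  Event 8 (restock 38): 100 + 38 = 138
  Event 9 (sale 3): sell min(3,138)=3. stock: 138 - 3 = 135. total_sold = 37
  Event 10 (sale 17): sell min(17,135)=17. stock: 135 - 17 = 118. total_sold = 54
  Event 11 (restock 9): 118 + 9 = 127
  Event 12 (sale 21): sell min(21,127)=21. stock: 127 - 21 = 106. total_sold = 75
  Event 13 (sale 5): sell min(5,106)=5. stock: 106 - 5 = 101. total_sold = 80
  Event 14 (restock 28): 101 + 28 = 129
Final: stock = 129, total_sold = 80

Checking against threshold 9:
  After event 1: stock=71 > 9
  After event 2: stock=54 > 9
  After event 3: stock=66 > 9
  After event 4: stock=59 > 9
  After event 5: stock=77 > 9
  After event 6: stock=67 > 9
  After event 7: stock=100 > 9
  After event 8: stock=138 > 9
  After event 9: stock=135 > 9
  After event 10: stock=118 > 9
  After event 11: stock=127 > 9
  After event 12: stock=106 > 9
  After event 13: stock=101 > 9
  After event 14: stock=129 > 9
Alert events: []. Count = 0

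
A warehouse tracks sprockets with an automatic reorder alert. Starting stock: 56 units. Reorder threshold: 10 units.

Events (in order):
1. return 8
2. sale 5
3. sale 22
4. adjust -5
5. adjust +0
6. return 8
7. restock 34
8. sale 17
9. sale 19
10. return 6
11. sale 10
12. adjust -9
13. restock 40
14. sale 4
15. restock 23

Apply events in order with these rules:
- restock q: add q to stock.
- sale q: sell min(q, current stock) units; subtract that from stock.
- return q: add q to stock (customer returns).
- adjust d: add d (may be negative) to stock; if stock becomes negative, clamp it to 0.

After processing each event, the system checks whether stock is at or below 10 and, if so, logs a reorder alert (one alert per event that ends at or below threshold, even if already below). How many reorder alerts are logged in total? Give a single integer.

Answer: 0

Derivation:
Processing events:
Start: stock = 56
  Event 1 (return 8): 56 + 8 = 64
  Event 2 (sale 5): sell min(5,64)=5. stock: 64 - 5 = 59. total_sold = 5
  Event 3 (sale 22): sell min(22,59)=22. stock: 59 - 22 = 37. total_sold = 27
  Event 4 (adjust -5): 37 + -5 = 32
  Event 5 (adjust +0): 32 + 0 = 32
  Event 6 (return 8): 32 + 8 = 40
  Event 7 (restock 34): 40 + 34 = 74
  Event 8 (sale 17): sell min(17,74)=17. stock: 74 - 17 = 57. total_sold = 44
  Event 9 (sale 19): sell min(19,57)=19. stock: 57 - 19 = 38. total_sold = 63
  Event 10 (return 6): 38 + 6 = 44
  Event 11 (sale 10): sell min(10,44)=10. stock: 44 - 10 = 34. total_sold = 73
  Event 12 (adjust -9): 34 + -9 = 25
  Event 13 (restock 40): 25 + 40 = 65
  Event 14 (sale 4): sell min(4,65)=4. stock: 65 - 4 = 61. total_sold = 77
  Event 15 (restock 23): 61 + 23 = 84
Final: stock = 84, total_sold = 77

Checking against threshold 10:
  After event 1: stock=64 > 10
  After event 2: stock=59 > 10
  After event 3: stock=37 > 10
  After event 4: stock=32 > 10
  After event 5: stock=32 > 10
  After event 6: stock=40 > 10
  After event 7: stock=74 > 10
  After event 8: stock=57 > 10
  After event 9: stock=38 > 10
  After event 10: stock=44 > 10
  After event 11: stock=34 > 10
  After event 12: stock=25 > 10
  After event 13: stock=65 > 10
  After event 14: stock=61 > 10
  After event 15: stock=84 > 10
Alert events: []. Count = 0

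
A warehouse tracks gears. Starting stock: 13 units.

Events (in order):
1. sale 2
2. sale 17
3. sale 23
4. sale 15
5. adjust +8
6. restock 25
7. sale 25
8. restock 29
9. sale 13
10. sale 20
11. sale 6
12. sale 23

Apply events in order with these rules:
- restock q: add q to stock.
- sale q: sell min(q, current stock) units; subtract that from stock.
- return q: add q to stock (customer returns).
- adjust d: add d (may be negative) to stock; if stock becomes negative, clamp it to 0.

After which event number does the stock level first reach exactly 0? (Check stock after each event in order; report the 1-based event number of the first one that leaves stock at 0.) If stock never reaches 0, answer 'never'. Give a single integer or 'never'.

Processing events:
Start: stock = 13
  Event 1 (sale 2): sell min(2,13)=2. stock: 13 - 2 = 11. total_sold = 2
  Event 2 (sale 17): sell min(17,11)=11. stock: 11 - 11 = 0. total_sold = 13
  Event 3 (sale 23): sell min(23,0)=0. stock: 0 - 0 = 0. total_sold = 13
  Event 4 (sale 15): sell min(15,0)=0. stock: 0 - 0 = 0. total_sold = 13
  Event 5 (adjust +8): 0 + 8 = 8
  Event 6 (restock 25): 8 + 25 = 33
  Event 7 (sale 25): sell min(25,33)=25. stock: 33 - 25 = 8. total_sold = 38
  Event 8 (restock 29): 8 + 29 = 37
  Event 9 (sale 13): sell min(13,37)=13. stock: 37 - 13 = 24. total_sold = 51
  Event 10 (sale 20): sell min(20,24)=20. stock: 24 - 20 = 4. total_sold = 71
  Event 11 (sale 6): sell min(6,4)=4. stock: 4 - 4 = 0. total_sold = 75
  Event 12 (sale 23): sell min(23,0)=0. stock: 0 - 0 = 0. total_sold = 75
Final: stock = 0, total_sold = 75

First zero at event 2.

Answer: 2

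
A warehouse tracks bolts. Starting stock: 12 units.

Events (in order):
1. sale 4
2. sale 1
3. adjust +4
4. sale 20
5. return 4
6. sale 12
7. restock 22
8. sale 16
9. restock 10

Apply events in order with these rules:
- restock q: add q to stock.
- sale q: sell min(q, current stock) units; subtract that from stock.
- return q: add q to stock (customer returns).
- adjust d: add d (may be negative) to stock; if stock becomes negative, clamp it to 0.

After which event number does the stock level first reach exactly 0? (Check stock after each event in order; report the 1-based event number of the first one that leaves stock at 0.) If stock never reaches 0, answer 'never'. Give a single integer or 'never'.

Processing events:
Start: stock = 12
  Event 1 (sale 4): sell min(4,12)=4. stock: 12 - 4 = 8. total_sold = 4
  Event 2 (sale 1): sell min(1,8)=1. stock: 8 - 1 = 7. total_sold = 5
  Event 3 (adjust +4): 7 + 4 = 11
  Event 4 (sale 20): sell min(20,11)=11. stock: 11 - 11 = 0. total_sold = 16
  Event 5 (return 4): 0 + 4 = 4
  Event 6 (sale 12): sell min(12,4)=4. stock: 4 - 4 = 0. total_sold = 20
  Event 7 (restock 22): 0 + 22 = 22
  Event 8 (sale 16): sell min(16,22)=16. stock: 22 - 16 = 6. total_sold = 36
  Event 9 (restock 10): 6 + 10 = 16
Final: stock = 16, total_sold = 36

First zero at event 4.

Answer: 4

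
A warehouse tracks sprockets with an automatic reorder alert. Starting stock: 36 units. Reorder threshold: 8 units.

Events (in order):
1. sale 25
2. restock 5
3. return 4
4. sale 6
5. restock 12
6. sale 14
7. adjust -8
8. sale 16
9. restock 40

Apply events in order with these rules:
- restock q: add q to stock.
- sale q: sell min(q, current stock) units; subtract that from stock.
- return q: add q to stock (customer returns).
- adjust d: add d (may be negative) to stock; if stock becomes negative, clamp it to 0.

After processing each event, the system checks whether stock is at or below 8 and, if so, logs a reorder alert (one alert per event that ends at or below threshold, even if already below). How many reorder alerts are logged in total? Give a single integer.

Answer: 2

Derivation:
Processing events:
Start: stock = 36
  Event 1 (sale 25): sell min(25,36)=25. stock: 36 - 25 = 11. total_sold = 25
  Event 2 (restock 5): 11 + 5 = 16
  Event 3 (return 4): 16 + 4 = 20
  Event 4 (sale 6): sell min(6,20)=6. stock: 20 - 6 = 14. total_sold = 31
  Event 5 (restock 12): 14 + 12 = 26
  Event 6 (sale 14): sell min(14,26)=14. stock: 26 - 14 = 12. total_sold = 45
  Event 7 (adjust -8): 12 + -8 = 4
  Event 8 (sale 16): sell min(16,4)=4. stock: 4 - 4 = 0. total_sold = 49
  Event 9 (restock 40): 0 + 40 = 40
Final: stock = 40, total_sold = 49

Checking against threshold 8:
  After event 1: stock=11 > 8
  After event 2: stock=16 > 8
  After event 3: stock=20 > 8
  After event 4: stock=14 > 8
  After event 5: stock=26 > 8
  After event 6: stock=12 > 8
  After event 7: stock=4 <= 8 -> ALERT
  After event 8: stock=0 <= 8 -> ALERT
  After event 9: stock=40 > 8
Alert events: [7, 8]. Count = 2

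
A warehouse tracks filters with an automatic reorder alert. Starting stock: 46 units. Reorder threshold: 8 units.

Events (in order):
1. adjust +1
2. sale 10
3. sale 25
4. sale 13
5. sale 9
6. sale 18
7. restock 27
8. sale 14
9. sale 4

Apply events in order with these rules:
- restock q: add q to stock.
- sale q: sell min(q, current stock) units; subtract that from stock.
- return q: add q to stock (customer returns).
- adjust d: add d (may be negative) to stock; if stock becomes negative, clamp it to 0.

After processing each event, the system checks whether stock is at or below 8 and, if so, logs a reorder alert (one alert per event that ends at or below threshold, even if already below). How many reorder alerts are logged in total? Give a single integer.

Answer: 3

Derivation:
Processing events:
Start: stock = 46
  Event 1 (adjust +1): 46 + 1 = 47
  Event 2 (sale 10): sell min(10,47)=10. stock: 47 - 10 = 37. total_sold = 10
  Event 3 (sale 25): sell min(25,37)=25. stock: 37 - 25 = 12. total_sold = 35
  Event 4 (sale 13): sell min(13,12)=12. stock: 12 - 12 = 0. total_sold = 47
  Event 5 (sale 9): sell min(9,0)=0. stock: 0 - 0 = 0. total_sold = 47
  Event 6 (sale 18): sell min(18,0)=0. stock: 0 - 0 = 0. total_sold = 47
  Event 7 (restock 27): 0 + 27 = 27
  Event 8 (sale 14): sell min(14,27)=14. stock: 27 - 14 = 13. total_sold = 61
  Event 9 (sale 4): sell min(4,13)=4. stock: 13 - 4 = 9. total_sold = 65
Final: stock = 9, total_sold = 65

Checking against threshold 8:
  After event 1: stock=47 > 8
  After event 2: stock=37 > 8
  After event 3: stock=12 > 8
  After event 4: stock=0 <= 8 -> ALERT
  After event 5: stock=0 <= 8 -> ALERT
  After event 6: stock=0 <= 8 -> ALERT
  After event 7: stock=27 > 8
  After event 8: stock=13 > 8
  After event 9: stock=9 > 8
Alert events: [4, 5, 6]. Count = 3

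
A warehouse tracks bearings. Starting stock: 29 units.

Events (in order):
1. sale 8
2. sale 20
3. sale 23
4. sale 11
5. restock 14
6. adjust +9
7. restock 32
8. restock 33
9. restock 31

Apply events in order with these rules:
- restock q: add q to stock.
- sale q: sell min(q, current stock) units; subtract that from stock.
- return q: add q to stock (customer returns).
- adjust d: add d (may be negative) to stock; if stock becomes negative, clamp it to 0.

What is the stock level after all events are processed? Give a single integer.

Answer: 119

Derivation:
Processing events:
Start: stock = 29
  Event 1 (sale 8): sell min(8,29)=8. stock: 29 - 8 = 21. total_sold = 8
  Event 2 (sale 20): sell min(20,21)=20. stock: 21 - 20 = 1. total_sold = 28
  Event 3 (sale 23): sell min(23,1)=1. stock: 1 - 1 = 0. total_sold = 29
  Event 4 (sale 11): sell min(11,0)=0. stock: 0 - 0 = 0. total_sold = 29
  Event 5 (restock 14): 0 + 14 = 14
  Event 6 (adjust +9): 14 + 9 = 23
  Event 7 (restock 32): 23 + 32 = 55
  Event 8 (restock 33): 55 + 33 = 88
  Event 9 (restock 31): 88 + 31 = 119
Final: stock = 119, total_sold = 29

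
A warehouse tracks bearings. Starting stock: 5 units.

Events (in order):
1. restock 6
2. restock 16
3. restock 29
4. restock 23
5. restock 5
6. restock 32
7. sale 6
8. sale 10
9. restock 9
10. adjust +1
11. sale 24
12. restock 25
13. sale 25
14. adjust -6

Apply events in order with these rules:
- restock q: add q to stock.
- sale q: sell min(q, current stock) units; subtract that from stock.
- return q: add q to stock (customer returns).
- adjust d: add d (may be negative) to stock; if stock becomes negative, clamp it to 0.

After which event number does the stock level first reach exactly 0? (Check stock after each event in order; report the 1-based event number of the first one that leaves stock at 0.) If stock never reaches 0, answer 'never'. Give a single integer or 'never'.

Answer: never

Derivation:
Processing events:
Start: stock = 5
  Event 1 (restock 6): 5 + 6 = 11
  Event 2 (restock 16): 11 + 16 = 27
  Event 3 (restock 29): 27 + 29 = 56
  Event 4 (restock 23): 56 + 23 = 79
  Event 5 (restock 5): 79 + 5 = 84
  Event 6 (restock 32): 84 + 32 = 116
  Event 7 (sale 6): sell min(6,116)=6. stock: 116 - 6 = 110. total_sold = 6
  Event 8 (sale 10): sell min(10,110)=10. stock: 110 - 10 = 100. total_sold = 16
  Event 9 (restock 9): 100 + 9 = 109
  Event 10 (adjust +1): 109 + 1 = 110
  Event 11 (sale 24): sell min(24,110)=24. stock: 110 - 24 = 86. total_sold = 40
  Event 12 (restock 25): 86 + 25 = 111
  Event 13 (sale 25): sell min(25,111)=25. stock: 111 - 25 = 86. total_sold = 65
  Event 14 (adjust -6): 86 + -6 = 80
Final: stock = 80, total_sold = 65

Stock never reaches 0.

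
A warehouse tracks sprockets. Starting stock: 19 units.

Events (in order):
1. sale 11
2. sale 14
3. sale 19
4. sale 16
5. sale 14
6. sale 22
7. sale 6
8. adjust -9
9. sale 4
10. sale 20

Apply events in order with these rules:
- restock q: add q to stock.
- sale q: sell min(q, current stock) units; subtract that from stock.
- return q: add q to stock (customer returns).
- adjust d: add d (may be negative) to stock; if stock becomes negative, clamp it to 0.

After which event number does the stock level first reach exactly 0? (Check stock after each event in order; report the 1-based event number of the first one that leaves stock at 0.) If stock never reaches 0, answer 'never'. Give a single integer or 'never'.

Answer: 2

Derivation:
Processing events:
Start: stock = 19
  Event 1 (sale 11): sell min(11,19)=11. stock: 19 - 11 = 8. total_sold = 11
  Event 2 (sale 14): sell min(14,8)=8. stock: 8 - 8 = 0. total_sold = 19
  Event 3 (sale 19): sell min(19,0)=0. stock: 0 - 0 = 0. total_sold = 19
  Event 4 (sale 16): sell min(16,0)=0. stock: 0 - 0 = 0. total_sold = 19
  Event 5 (sale 14): sell min(14,0)=0. stock: 0 - 0 = 0. total_sold = 19
  Event 6 (sale 22): sell min(22,0)=0. stock: 0 - 0 = 0. total_sold = 19
  Event 7 (sale 6): sell min(6,0)=0. stock: 0 - 0 = 0. total_sold = 19
  Event 8 (adjust -9): 0 + -9 = 0 (clamped to 0)
  Event 9 (sale 4): sell min(4,0)=0. stock: 0 - 0 = 0. total_sold = 19
  Event 10 (sale 20): sell min(20,0)=0. stock: 0 - 0 = 0. total_sold = 19
Final: stock = 0, total_sold = 19

First zero at event 2.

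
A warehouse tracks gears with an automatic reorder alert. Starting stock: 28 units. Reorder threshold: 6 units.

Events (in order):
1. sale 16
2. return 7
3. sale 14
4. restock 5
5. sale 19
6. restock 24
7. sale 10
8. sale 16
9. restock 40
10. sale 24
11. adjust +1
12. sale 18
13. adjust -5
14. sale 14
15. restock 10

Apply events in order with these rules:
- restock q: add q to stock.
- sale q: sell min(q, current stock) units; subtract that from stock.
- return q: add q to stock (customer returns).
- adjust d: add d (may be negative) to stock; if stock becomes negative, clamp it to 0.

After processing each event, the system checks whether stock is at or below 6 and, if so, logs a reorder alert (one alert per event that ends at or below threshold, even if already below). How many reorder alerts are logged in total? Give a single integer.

Processing events:
Start: stock = 28
  Event 1 (sale 16): sell min(16,28)=16. stock: 28 - 16 = 12. total_sold = 16
  Event 2 (return 7): 12 + 7 = 19
  Event 3 (sale 14): sell min(14,19)=14. stock: 19 - 14 = 5. total_sold = 30
  Event 4 (restock 5): 5 + 5 = 10
  Event 5 (sale 19): sell min(19,10)=10. stock: 10 - 10 = 0. total_sold = 40
  Event 6 (restock 24): 0 + 24 = 24
  Event 7 (sale 10): sell min(10,24)=10. stock: 24 - 10 = 14. total_sold = 50
  Event 8 (sale 16): sell min(16,14)=14. stock: 14 - 14 = 0. total_sold = 64
  Event 9 (restock 40): 0 + 40 = 40
  Event 10 (sale 24): sell min(24,40)=24. stock: 40 - 24 = 16. total_sold = 88
  Event 11 (adjust +1): 16 + 1 = 17
  Event 12 (sale 18): sell min(18,17)=17. stock: 17 - 17 = 0. total_sold = 105
  Event 13 (adjust -5): 0 + -5 = 0 (clamped to 0)
  Event 14 (sale 14): sell min(14,0)=0. stock: 0 - 0 = 0. total_sold = 105
  Event 15 (restock 10): 0 + 10 = 10
Final: stock = 10, total_sold = 105

Checking against threshold 6:
  After event 1: stock=12 > 6
  After event 2: stock=19 > 6
  After event 3: stock=5 <= 6 -> ALERT
  After event 4: stock=10 > 6
  After event 5: stock=0 <= 6 -> ALERT
  After event 6: stock=24 > 6
  After event 7: stock=14 > 6
  After event 8: stock=0 <= 6 -> ALERT
  After event 9: stock=40 > 6
  After event 10: stock=16 > 6
  After event 11: stock=17 > 6
  After event 12: stock=0 <= 6 -> ALERT
  After event 13: stock=0 <= 6 -> ALERT
  After event 14: stock=0 <= 6 -> ALERT
  After event 15: stock=10 > 6
Alert events: [3, 5, 8, 12, 13, 14]. Count = 6

Answer: 6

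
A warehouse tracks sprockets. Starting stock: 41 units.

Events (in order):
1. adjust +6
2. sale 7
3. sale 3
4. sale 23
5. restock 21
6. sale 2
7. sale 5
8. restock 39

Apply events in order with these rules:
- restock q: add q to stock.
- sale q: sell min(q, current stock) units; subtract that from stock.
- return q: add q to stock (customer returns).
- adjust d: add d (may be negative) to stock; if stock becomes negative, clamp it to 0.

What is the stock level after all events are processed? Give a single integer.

Processing events:
Start: stock = 41
  Event 1 (adjust +6): 41 + 6 = 47
  Event 2 (sale 7): sell min(7,47)=7. stock: 47 - 7 = 40. total_sold = 7
  Event 3 (sale 3): sell min(3,40)=3. stock: 40 - 3 = 37. total_sold = 10
  Event 4 (sale 23): sell min(23,37)=23. stock: 37 - 23 = 14. total_sold = 33
  Event 5 (restock 21): 14 + 21 = 35
  Event 6 (sale 2): sell min(2,35)=2. stock: 35 - 2 = 33. total_sold = 35
  Event 7 (sale 5): sell min(5,33)=5. stock: 33 - 5 = 28. total_sold = 40
  Event 8 (restock 39): 28 + 39 = 67
Final: stock = 67, total_sold = 40

Answer: 67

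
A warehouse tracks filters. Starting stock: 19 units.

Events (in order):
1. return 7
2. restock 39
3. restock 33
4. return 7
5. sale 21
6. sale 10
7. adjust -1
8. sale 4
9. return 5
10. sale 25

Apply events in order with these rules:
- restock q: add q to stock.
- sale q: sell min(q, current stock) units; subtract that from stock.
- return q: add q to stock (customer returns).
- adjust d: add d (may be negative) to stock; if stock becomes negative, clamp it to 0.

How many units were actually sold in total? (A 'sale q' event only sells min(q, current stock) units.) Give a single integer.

Processing events:
Start: stock = 19
  Event 1 (return 7): 19 + 7 = 26
  Event 2 (restock 39): 26 + 39 = 65
  Event 3 (restock 33): 65 + 33 = 98
  Event 4 (return 7): 98 + 7 = 105
  Event 5 (sale 21): sell min(21,105)=21. stock: 105 - 21 = 84. total_sold = 21
  Event 6 (sale 10): sell min(10,84)=10. stock: 84 - 10 = 74. total_sold = 31
  Event 7 (adjust -1): 74 + -1 = 73
  Event 8 (sale 4): sell min(4,73)=4. stock: 73 - 4 = 69. total_sold = 35
  Event 9 (return 5): 69 + 5 = 74
  Event 10 (sale 25): sell min(25,74)=25. stock: 74 - 25 = 49. total_sold = 60
Final: stock = 49, total_sold = 60

Answer: 60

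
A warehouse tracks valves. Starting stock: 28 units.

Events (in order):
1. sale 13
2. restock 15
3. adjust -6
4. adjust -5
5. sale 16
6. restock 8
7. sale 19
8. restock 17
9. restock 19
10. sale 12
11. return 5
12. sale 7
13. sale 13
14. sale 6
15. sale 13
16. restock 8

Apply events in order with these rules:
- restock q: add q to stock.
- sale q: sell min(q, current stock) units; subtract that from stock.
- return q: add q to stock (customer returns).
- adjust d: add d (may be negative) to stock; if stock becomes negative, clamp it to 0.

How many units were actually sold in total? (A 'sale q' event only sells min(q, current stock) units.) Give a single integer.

Answer: 81

Derivation:
Processing events:
Start: stock = 28
  Event 1 (sale 13): sell min(13,28)=13. stock: 28 - 13 = 15. total_sold = 13
  Event 2 (restock 15): 15 + 15 = 30
  Event 3 (adjust -6): 30 + -6 = 24
  Event 4 (adjust -5): 24 + -5 = 19
  Event 5 (sale 16): sell min(16,19)=16. stock: 19 - 16 = 3. total_sold = 29
  Event 6 (restock 8): 3 + 8 = 11
  Event 7 (sale 19): sell min(19,11)=11. stock: 11 - 11 = 0. total_sold = 40
  Event 8 (restock 17): 0 + 17 = 17
  Event 9 (restock 19): 17 + 19 = 36
  Event 10 (sale 12): sell min(12,36)=12. stock: 36 - 12 = 24. total_sold = 52
  Event 11 (return 5): 24 + 5 = 29
  Event 12 (sale 7): sell min(7,29)=7. stock: 29 - 7 = 22. total_sold = 59
  Event 13 (sale 13): sell min(13,22)=13. stock: 22 - 13 = 9. total_sold = 72
  Event 14 (sale 6): sell min(6,9)=6. stock: 9 - 6 = 3. total_sold = 78
  Event 15 (sale 13): sell min(13,3)=3. stock: 3 - 3 = 0. total_sold = 81
  Event 16 (restock 8): 0 + 8 = 8
Final: stock = 8, total_sold = 81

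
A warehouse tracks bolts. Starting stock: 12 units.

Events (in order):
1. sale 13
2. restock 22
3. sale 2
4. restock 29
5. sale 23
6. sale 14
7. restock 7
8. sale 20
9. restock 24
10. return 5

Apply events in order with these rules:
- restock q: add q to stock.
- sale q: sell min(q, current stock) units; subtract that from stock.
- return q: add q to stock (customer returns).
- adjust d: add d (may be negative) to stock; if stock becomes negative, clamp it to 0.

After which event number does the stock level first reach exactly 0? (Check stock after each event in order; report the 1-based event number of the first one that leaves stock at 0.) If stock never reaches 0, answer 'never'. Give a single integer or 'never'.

Answer: 1

Derivation:
Processing events:
Start: stock = 12
  Event 1 (sale 13): sell min(13,12)=12. stock: 12 - 12 = 0. total_sold = 12
  Event 2 (restock 22): 0 + 22 = 22
  Event 3 (sale 2): sell min(2,22)=2. stock: 22 - 2 = 20. total_sold = 14
  Event 4 (restock 29): 20 + 29 = 49
  Event 5 (sale 23): sell min(23,49)=23. stock: 49 - 23 = 26. total_sold = 37
  Event 6 (sale 14): sell min(14,26)=14. stock: 26 - 14 = 12. total_sold = 51
  Event 7 (restock 7): 12 + 7 = 19
  Event 8 (sale 20): sell min(20,19)=19. stock: 19 - 19 = 0. total_sold = 70
  Event 9 (restock 24): 0 + 24 = 24
  Event 10 (return 5): 24 + 5 = 29
Final: stock = 29, total_sold = 70

First zero at event 1.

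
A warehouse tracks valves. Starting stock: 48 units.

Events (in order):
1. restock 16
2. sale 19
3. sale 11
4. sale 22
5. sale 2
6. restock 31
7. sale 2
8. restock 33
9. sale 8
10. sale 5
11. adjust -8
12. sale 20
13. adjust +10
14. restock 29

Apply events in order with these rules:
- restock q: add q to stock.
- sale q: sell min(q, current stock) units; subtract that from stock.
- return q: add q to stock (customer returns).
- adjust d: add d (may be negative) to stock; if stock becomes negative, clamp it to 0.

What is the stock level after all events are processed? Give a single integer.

Answer: 70

Derivation:
Processing events:
Start: stock = 48
  Event 1 (restock 16): 48 + 16 = 64
  Event 2 (sale 19): sell min(19,64)=19. stock: 64 - 19 = 45. total_sold = 19
  Event 3 (sale 11): sell min(11,45)=11. stock: 45 - 11 = 34. total_sold = 30
  Event 4 (sale 22): sell min(22,34)=22. stock: 34 - 22 = 12. total_sold = 52
  Event 5 (sale 2): sell min(2,12)=2. stock: 12 - 2 = 10. total_sold = 54
  Event 6 (restock 31): 10 + 31 = 41
  Event 7 (sale 2): sell min(2,41)=2. stock: 41 - 2 = 39. total_sold = 56
  Event 8 (restock 33): 39 + 33 = 72
  Event 9 (sale 8): sell min(8,72)=8. stock: 72 - 8 = 64. total_sold = 64
  Event 10 (sale 5): sell min(5,64)=5. stock: 64 - 5 = 59. total_sold = 69
  Event 11 (adjust -8): 59 + -8 = 51
  Event 12 (sale 20): sell min(20,51)=20. stock: 51 - 20 = 31. total_sold = 89
  Event 13 (adjust +10): 31 + 10 = 41
  Event 14 (restock 29): 41 + 29 = 70
Final: stock = 70, total_sold = 89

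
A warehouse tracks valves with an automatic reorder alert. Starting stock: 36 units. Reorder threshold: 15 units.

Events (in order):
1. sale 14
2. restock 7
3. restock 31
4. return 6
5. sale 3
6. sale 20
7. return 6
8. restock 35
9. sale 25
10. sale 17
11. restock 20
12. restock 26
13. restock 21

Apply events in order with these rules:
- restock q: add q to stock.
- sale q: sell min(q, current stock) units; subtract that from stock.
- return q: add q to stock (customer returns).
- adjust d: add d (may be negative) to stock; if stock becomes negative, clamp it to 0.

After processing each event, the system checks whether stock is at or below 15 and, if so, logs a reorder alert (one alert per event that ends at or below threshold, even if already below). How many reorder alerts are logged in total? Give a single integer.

Answer: 0

Derivation:
Processing events:
Start: stock = 36
  Event 1 (sale 14): sell min(14,36)=14. stock: 36 - 14 = 22. total_sold = 14
  Event 2 (restock 7): 22 + 7 = 29
  Event 3 (restock 31): 29 + 31 = 60
  Event 4 (return 6): 60 + 6 = 66
  Event 5 (sale 3): sell min(3,66)=3. stock: 66 - 3 = 63. total_sold = 17
  Event 6 (sale 20): sell min(20,63)=20. stock: 63 - 20 = 43. total_sold = 37
  Event 7 (return 6): 43 + 6 = 49
  Event 8 (restock 35): 49 + 35 = 84
  Event 9 (sale 25): sell min(25,84)=25. stock: 84 - 25 = 59. total_sold = 62
  Event 10 (sale 17): sell min(17,59)=17. stock: 59 - 17 = 42. total_sold = 79
  Event 11 (restock 20): 42 + 20 = 62
  Event 12 (restock 26): 62 + 26 = 88
  Event 13 (restock 21): 88 + 21 = 109
Final: stock = 109, total_sold = 79

Checking against threshold 15:
  After event 1: stock=22 > 15
  After event 2: stock=29 > 15
  After event 3: stock=60 > 15
  After event 4: stock=66 > 15
  After event 5: stock=63 > 15
  After event 6: stock=43 > 15
  After event 7: stock=49 > 15
  After event 8: stock=84 > 15
  After event 9: stock=59 > 15
  After event 10: stock=42 > 15
  After event 11: stock=62 > 15
  After event 12: stock=88 > 15
  After event 13: stock=109 > 15
Alert events: []. Count = 0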